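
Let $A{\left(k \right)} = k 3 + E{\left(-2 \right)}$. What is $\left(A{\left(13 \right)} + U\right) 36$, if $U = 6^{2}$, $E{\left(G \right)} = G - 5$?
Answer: $2448$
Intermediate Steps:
$E{\left(G \right)} = -5 + G$
$U = 36$
$A{\left(k \right)} = -7 + 3 k$ ($A{\left(k \right)} = k 3 - 7 = 3 k - 7 = -7 + 3 k$)
$\left(A{\left(13 \right)} + U\right) 36 = \left(\left(-7 + 3 \cdot 13\right) + 36\right) 36 = \left(\left(-7 + 39\right) + 36\right) 36 = \left(32 + 36\right) 36 = 68 \cdot 36 = 2448$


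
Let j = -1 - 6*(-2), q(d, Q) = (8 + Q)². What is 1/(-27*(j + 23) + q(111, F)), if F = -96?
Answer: 1/6826 ≈ 0.00014650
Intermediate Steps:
j = 11 (j = -1 + 12 = 11)
1/(-27*(j + 23) + q(111, F)) = 1/(-27*(11 + 23) + (8 - 96)²) = 1/(-27*34 + (-88)²) = 1/(-918 + 7744) = 1/6826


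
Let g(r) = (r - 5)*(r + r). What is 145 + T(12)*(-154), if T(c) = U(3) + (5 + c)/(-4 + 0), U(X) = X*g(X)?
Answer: 12687/2 ≈ 6343.5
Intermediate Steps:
g(r) = 2*r*(-5 + r) (g(r) = (-5 + r)*(2*r) = 2*r*(-5 + r))
U(X) = 2*X²*(-5 + X) (U(X) = X*(2*X*(-5 + X)) = 2*X²*(-5 + X))
T(c) = -149/4 - c/4 (T(c) = 2*3²*(-5 + 3) + (5 + c)/(-4 + 0) = 2*9*(-2) + (5 + c)/(-4) = -36 + (5 + c)*(-¼) = -36 + (-5/4 - c/4) = -149/4 - c/4)
145 + T(12)*(-154) = 145 + (-149/4 - ¼*12)*(-154) = 145 + (-149/4 - 3)*(-154) = 145 - 161/4*(-154) = 145 + 12397/2 = 12687/2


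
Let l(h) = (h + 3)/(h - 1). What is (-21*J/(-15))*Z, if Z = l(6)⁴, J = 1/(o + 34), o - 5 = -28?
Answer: 45927/34375 ≈ 1.3361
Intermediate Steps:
o = -23 (o = 5 - 28 = -23)
J = 1/11 (J = 1/(-23 + 34) = 1/11 ≈ 0.090909)
l(h) = (3 + h)/(-1 + h)
Z = 6561/625 (Z = ((3 + 6)/(-1 + 6))⁴ = (9/5)⁴ = 6561/625 ≈ 10.498)
(-21*J/(-15))*Z = -21/(11*(-15))*(6561/625) = -21*(-1)/(11*15)*(6561/625) = -21*(-1/165)*(6561/625) = (7/55)*(6561/625) = 45927/34375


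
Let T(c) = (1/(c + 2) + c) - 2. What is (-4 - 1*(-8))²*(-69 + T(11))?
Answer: -12464/13 ≈ -958.77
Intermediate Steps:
T(c) = -2 + c + 1/(2 + c) (T(c) = (1/(2 + c) + c) - 2 = (c + 1/(2 + c)) - 2 = -2 + c + 1/(2 + c))
(-4 - 1*(-8))²*(-69 + T(11)) = (-4 - 1*(-8))²*(-69 + (-3 + 11²)/(2 + 11)) = (-4 + 8)²*(-69 + (-3 + 121)/13) = 4²*(-69 + (1/13)*118) = 16*(-69 + 118/13) = 16*(-779/13) = -12464/13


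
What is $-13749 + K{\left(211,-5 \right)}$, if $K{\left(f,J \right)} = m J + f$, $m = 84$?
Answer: $-13958$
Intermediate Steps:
$K{\left(f,J \right)} = f + 84 J$ ($K{\left(f,J \right)} = 84 J + f = f + 84 J$)
$-13749 + K{\left(211,-5 \right)} = -13749 + \left(211 + 84 \left(-5\right)\right) = -13749 + \left(211 - 420\right) = -13749 - 209 = -13958$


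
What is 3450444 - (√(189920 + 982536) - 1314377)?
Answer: 4764821 - 2*√293114 ≈ 4.7637e+6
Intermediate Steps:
3450444 - (√(189920 + 982536) - 1314377) = 3450444 - (√1172456 - 1314377) = 3450444 - (2*√293114 - 1314377) = 3450444 - (-1314377 + 2*√293114) = 3450444 + (1314377 - 2*√293114) = 4764821 - 2*√293114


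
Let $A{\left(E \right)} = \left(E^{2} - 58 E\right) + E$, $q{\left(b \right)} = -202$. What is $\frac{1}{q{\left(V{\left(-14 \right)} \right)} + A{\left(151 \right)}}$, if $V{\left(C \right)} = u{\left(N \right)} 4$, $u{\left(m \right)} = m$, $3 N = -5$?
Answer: $\frac{1}{13992} \approx 7.1469 \cdot 10^{-5}$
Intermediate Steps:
$N = - \frac{5}{3}$ ($N = \frac{1}{3} \left(-5\right) = - \frac{5}{3} \approx -1.6667$)
$V{\left(C \right)} = - \frac{20}{3}$ ($V{\left(C \right)} = \left(- \frac{5}{3}\right) 4 = - \frac{20}{3}$)
$A{\left(E \right)} = E^{2} - 57 E$
$\frac{1}{q{\left(V{\left(-14 \right)} \right)} + A{\left(151 \right)}} = \frac{1}{-202 + 151 \left(-57 + 151\right)} = \frac{1}{-202 + 151 \cdot 94} = \frac{1}{-202 + 14194} = \frac{1}{13992}$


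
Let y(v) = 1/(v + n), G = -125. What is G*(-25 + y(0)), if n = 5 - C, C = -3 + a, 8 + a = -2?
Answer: 56125/18 ≈ 3118.1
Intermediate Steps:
a = -10 (a = -8 - 2 = -10)
C = -13 (C = -3 - 10 = -13)
n = 18 (n = 5 - 1*(-13) = 5 + 13 = 18)
y(v) = 1/(18 + v) (y(v) = 1/(v + 18) = 1/(18 + v))
G*(-25 + y(0)) = -125*(-25 + 1/(18 + 0)) = -125*(-25 + 1/18) = -125*(-449/18) = 56125/18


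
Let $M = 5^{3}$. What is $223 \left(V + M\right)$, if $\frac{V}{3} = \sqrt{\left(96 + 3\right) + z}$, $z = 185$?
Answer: $27875 + 1338 \sqrt{71} \approx 39149.0$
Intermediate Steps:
$M = 125$
$V = 6 \sqrt{71}$ ($V = 3 \sqrt{\left(96 + 3\right) + 185} = 3 \sqrt{99 + 185} = 3 \sqrt{284} = 3 \cdot 2 \sqrt{71} = 6 \sqrt{71} \approx 50.557$)
$223 \left(V + M\right) = 223 \left(6 \sqrt{71} + 125\right) = 223 \left(125 + 6 \sqrt{71}\right) = 27875 + 1338 \sqrt{71}$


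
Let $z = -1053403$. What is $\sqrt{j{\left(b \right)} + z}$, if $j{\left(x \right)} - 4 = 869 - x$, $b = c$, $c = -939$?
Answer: $i \sqrt{1051591} \approx 1025.5 i$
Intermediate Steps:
$b = -939$
$j{\left(x \right)} = 873 - x$ ($j{\left(x \right)} = 4 - \left(-869 + x\right) = 873 - x$)
$\sqrt{j{\left(b \right)} + z} = \sqrt{\left(873 - -939\right) - 1053403} = \sqrt{\left(873 + 939\right) - 1053403} = \sqrt{1812 - 1053403} = \sqrt{-1051591} = i \sqrt{1051591}$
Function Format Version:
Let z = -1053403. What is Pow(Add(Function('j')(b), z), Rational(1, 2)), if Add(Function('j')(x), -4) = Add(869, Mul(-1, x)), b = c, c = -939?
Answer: Mul(I, Pow(1051591, Rational(1, 2))) ≈ Mul(1025.5, I)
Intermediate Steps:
b = -939
Function('j')(x) = Add(873, Mul(-1, x)) (Function('j')(x) = Add(4, Add(869, Mul(-1, x))) = Add(873, Mul(-1, x)))
Pow(Add(Function('j')(b), z), Rational(1, 2)) = Pow(Add(Add(873, Mul(-1, -939)), -1053403), Rational(1, 2)) = Pow(Add(Add(873, 939), -1053403), Rational(1, 2)) = Pow(Add(1812, -1053403), Rational(1, 2)) = Pow(-1051591, Rational(1, 2)) = Mul(I, Pow(1051591, Rational(1, 2)))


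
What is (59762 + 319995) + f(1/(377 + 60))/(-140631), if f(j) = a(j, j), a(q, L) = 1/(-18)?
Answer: 961300920007/2531358 ≈ 3.7976e+5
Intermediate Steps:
a(q, L) = -1/18
f(j) = -1/18
(59762 + 319995) + f(1/(377 + 60))/(-140631) = (59762 + 319995) - 1/18/(-140631) = 379757 - 1/18*(-1/140631) = 379757 + 1/2531358 = 961300920007/2531358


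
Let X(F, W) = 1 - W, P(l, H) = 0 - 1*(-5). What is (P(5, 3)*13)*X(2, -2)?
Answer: 195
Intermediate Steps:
P(l, H) = 5 (P(l, H) = 0 + 5 = 5)
(P(5, 3)*13)*X(2, -2) = (5*13)*(1 - 1*(-2)) = 65*(1 + 2) = 65*3 = 195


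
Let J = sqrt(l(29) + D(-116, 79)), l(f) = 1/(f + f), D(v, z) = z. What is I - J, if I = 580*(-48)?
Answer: -27840 - sqrt(265814)/58 ≈ -27849.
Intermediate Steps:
l(f) = 1/(2*f)
J = sqrt(265814)/58 (J = sqrt((1/2)/29 + 79) = sqrt((1/2)*(1/29) + 79) = sqrt(1/58 + 79) = sqrt(4583/58) = sqrt(265814)/58 ≈ 8.8892)
I = -27840
I - J = -27840 - sqrt(265814)/58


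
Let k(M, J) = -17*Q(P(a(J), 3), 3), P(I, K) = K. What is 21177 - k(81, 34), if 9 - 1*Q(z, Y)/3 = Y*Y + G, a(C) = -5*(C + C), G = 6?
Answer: 20871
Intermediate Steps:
a(C) = -10*C
Q(z, Y) = 9 - 3*Y² (Q(z, Y) = 27 - 3*(Y*Y + 6) = 27 - 3*(Y² + 6) = 27 - 3*(6 + Y²) = 27 + (-18 - 3*Y²) = 9 - 3*Y²)
k(M, J) = 306 (k(M, J) = -17*(9 - 3*3²) = -17*(9 - 3*9) = -17*(9 - 27) = -17*(-18) = 306)
21177 - k(81, 34) = 21177 - 1*306 = 21177 - 306 = 20871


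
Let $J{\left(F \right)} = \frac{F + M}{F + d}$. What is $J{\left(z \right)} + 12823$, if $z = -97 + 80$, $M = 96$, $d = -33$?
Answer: $\frac{641071}{50} \approx 12821.0$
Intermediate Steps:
$z = -17$
$J{\left(F \right)} = \frac{96 + F}{-33 + F}$ ($J{\left(F \right)} = \frac{F + 96}{F - 33} = \frac{96 + F}{-33 + F}$)
$J{\left(z \right)} + 12823 = \frac{96 - 17}{-33 - 17} + 12823 = \frac{1}{-50} \cdot 79 + 12823 = \left(- \frac{1}{50}\right) 79 + 12823 = - \frac{79}{50} + 12823 = \frac{641071}{50}$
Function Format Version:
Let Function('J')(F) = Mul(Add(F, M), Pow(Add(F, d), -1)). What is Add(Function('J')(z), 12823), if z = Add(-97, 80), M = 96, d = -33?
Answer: Rational(641071, 50) ≈ 12821.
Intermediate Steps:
z = -17
Function('J')(F) = Mul(Pow(Add(-33, F), -1), Add(96, F)) (Function('J')(F) = Mul(Add(F, 96), Pow(Add(F, -33), -1)) = Mul(Add(96, F), Pow(Add(-33, F), -1)) = Mul(Pow(Add(-33, F), -1), Add(96, F)))
Add(Function('J')(z), 12823) = Add(Mul(Pow(Add(-33, -17), -1), Add(96, -17)), 12823) = Add(Mul(Pow(-50, -1), 79), 12823) = Add(Mul(Rational(-1, 50), 79), 12823) = Add(Rational(-79, 50), 12823) = Rational(641071, 50)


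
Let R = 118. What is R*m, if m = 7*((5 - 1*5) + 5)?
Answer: 4130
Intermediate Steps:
m = 35 (m = 7*((5 - 5) + 5) = 7*(0 + 5) = 7*5 = 35)
R*m = 118*35 = 4130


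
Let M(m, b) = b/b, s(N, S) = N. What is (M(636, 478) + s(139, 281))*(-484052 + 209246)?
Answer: -38472840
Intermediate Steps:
M(m, b) = 1
(M(636, 478) + s(139, 281))*(-484052 + 209246) = (1 + 139)*(-484052 + 209246) = 140*(-274806) = -38472840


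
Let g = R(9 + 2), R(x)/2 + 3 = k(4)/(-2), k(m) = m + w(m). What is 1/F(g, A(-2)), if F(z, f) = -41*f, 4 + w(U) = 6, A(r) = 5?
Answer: -1/205 ≈ -0.0048781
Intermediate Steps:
w(U) = 2 (w(U) = -4 + 6 = 2)
k(m) = 2 + m (k(m) = m + 2 = 2 + m)
R(x) = -12 (R(x) = -6 + 2*((2 + 4)/(-2)) = -6 + 2*(6*(-½)) = -6 + 2*(-3) = -6 - 6 = -12)
g = -12
1/F(g, A(-2)) = 1/(-41*5) = 1/(-205) = -1/205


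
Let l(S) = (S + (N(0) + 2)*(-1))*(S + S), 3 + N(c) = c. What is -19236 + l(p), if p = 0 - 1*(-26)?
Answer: -17832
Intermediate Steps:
N(c) = -3 + c
p = 26 (p = 0 + 26 = 26)
l(S) = 2*S*(1 + S) (l(S) = (S + ((-3 + 0) + 2)*(-1))*(S + S) = (S + (-3 + 2)*(-1))*(2*S) = (S - 1*(-1))*(2*S) = (S + 1)*(2*S) = (1 + S)*(2*S) = 2*S*(1 + S))
-19236 + l(p) = -19236 + 2*26*(1 + 26) = -19236 + 2*26*27 = -19236 + 1404 = -17832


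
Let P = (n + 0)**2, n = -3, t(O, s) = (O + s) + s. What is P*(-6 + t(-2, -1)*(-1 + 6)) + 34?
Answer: -200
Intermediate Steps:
t(O, s) = O + 2*s
P = 9 (P = (-3 + 0)**2 = (-3)**2 = 9)
P*(-6 + t(-2, -1)*(-1 + 6)) + 34 = 9*(-6 + (-2 + 2*(-1))*(-1 + 6)) + 34 = 9*(-6 + (-2 - 2)*5) + 34 = 9*(-6 - 4*5) + 34 = 9*(-6 - 20) + 34 = 9*(-26) + 34 = -234 + 34 = -200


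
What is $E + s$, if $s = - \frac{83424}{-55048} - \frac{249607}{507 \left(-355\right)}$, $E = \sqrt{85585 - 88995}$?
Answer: $\frac{3594429347}{1238476785} + i \sqrt{3410} \approx 2.9023 + 58.395 i$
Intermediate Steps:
$E = i \sqrt{3410}$ ($E = \sqrt{-3410} = i \sqrt{3410} \approx 58.395 i$)
$s = \frac{3594429347}{1238476785}$ ($s = \left(-83424\right) \left(- \frac{1}{55048}\right) - \frac{249607}{-179985} = \frac{10428}{6881} - - \frac{249607}{179985} = \frac{10428}{6881} + \frac{249607}{179985} = \frac{3594429347}{1238476785} \approx 2.9023$)
$E + s = i \sqrt{3410} + \frac{3594429347}{1238476785} = \frac{3594429347}{1238476785} + i \sqrt{3410}$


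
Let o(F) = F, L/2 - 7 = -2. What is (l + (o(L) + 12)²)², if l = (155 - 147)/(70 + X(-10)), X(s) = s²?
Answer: 1692828736/7225 ≈ 2.3430e+5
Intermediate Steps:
L = 10 (L = 14 + 2*(-2) = 14 - 4 = 10)
l = 4/85 (l = (155 - 147)/(70 + (-10)²) = 8/(70 + 100) = 8/170 = 8*(1/170) = 4/85 ≈ 0.047059)
(l + (o(L) + 12)²)² = (4/85 + (10 + 12)²)² = (4/85 + 22²)² = (4/85 + 484)² = (41144/85)² = 1692828736/7225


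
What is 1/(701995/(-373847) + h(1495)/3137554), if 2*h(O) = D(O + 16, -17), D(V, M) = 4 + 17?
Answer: -19713700004/37017534367 ≈ -0.53255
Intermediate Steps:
D(V, M) = 21
h(O) = 21/2 (h(O) = (½)*21 = 21/2)
1/(701995/(-373847) + h(1495)/3137554) = 1/(701995/(-373847) + (21/2)/3137554) = 1/(701995*(-1/373847) + (21/2)*(1/3137554)) = 1/(-701995/373847 + 3/896444) = 1/(-37017534367/19713700004) = -19713700004/37017534367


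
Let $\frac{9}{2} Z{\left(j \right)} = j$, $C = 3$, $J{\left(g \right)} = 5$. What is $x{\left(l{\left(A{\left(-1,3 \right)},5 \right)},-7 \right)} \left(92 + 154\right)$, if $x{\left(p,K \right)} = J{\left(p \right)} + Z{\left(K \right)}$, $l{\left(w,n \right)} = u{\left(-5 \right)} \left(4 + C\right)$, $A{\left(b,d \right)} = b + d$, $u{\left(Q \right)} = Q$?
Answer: $\frac{2542}{3} \approx 847.33$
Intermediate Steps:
$Z{\left(j \right)} = \frac{2 j}{9}$
$l{\left(w,n \right)} = -35$ ($l{\left(w,n \right)} = - 5 \left(4 + 3\right) = \left(-5\right) 7 = -35$)
$x{\left(p,K \right)} = 5 + \frac{2 K}{9}$
$x{\left(l{\left(A{\left(-1,3 \right)},5 \right)},-7 \right)} \left(92 + 154\right) = \left(5 + \frac{2}{9} \left(-7\right)\right) \left(92 + 154\right) = \left(5 - \frac{14}{9}\right) 246 = \frac{31}{9} \cdot 246 = \frac{2542}{3}$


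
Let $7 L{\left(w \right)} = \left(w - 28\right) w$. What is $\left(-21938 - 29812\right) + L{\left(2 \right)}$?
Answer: $- \frac{362302}{7} \approx -51757.0$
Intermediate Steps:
$L{\left(w \right)} = \frac{w \left(-28 + w\right)}{7}$ ($L{\left(w \right)} = \frac{\left(w - 28\right) w}{7} = \frac{\left(-28 + w\right) w}{7} = \frac{w \left(-28 + w\right)}{7}$)
$\left(-21938 - 29812\right) + L{\left(2 \right)} = \left(-21938 - 29812\right) + \frac{1}{7} \cdot 2 \left(-28 + 2\right) = -51750 + \frac{1}{7} \cdot 2 \left(-26\right) = -51750 - \frac{52}{7} = - \frac{362302}{7}$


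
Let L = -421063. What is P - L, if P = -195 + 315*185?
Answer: 479143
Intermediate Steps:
P = 58080 (P = -195 + 58275 = 58080)
P - L = 58080 - 1*(-421063) = 58080 + 421063 = 479143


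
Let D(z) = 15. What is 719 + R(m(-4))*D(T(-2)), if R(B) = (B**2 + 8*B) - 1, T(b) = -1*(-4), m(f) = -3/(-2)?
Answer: 3671/4 ≈ 917.75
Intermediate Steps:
m(f) = 3/2 (m(f) = -3*(-1/2) = 3/2)
T(b) = 4
R(B) = -1 + B**2 + 8*B
719 + R(m(-4))*D(T(-2)) = 719 + (-1 + (3/2)**2 + 8*(3/2))*15 = 719 + (-1 + 9/4 + 12)*15 = 719 + (53/4)*15 = 719 + 795/4 = 3671/4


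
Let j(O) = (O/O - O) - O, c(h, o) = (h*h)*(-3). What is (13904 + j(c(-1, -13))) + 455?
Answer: 14366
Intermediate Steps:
c(h, o) = -3*h² (c(h, o) = h²*(-3) = -3*h²)
j(O) = 1 - 2*O (j(O) = (1 - O) - O = 1 - 2*O)
(13904 + j(c(-1, -13))) + 455 = (13904 + (1 - (-6)*(-1)²)) + 455 = (13904 + (1 - (-6))) + 455 = (13904 + (1 - 2*(-3))) + 455 = (13904 + (1 + 6)) + 455 = (13904 + 7) + 455 = 13911 + 455 = 14366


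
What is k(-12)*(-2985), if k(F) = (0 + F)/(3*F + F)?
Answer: -2985/4 ≈ -746.25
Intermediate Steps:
k(F) = ¼ (k(F) = F/((4*F)) = F*(1/(4*F)) = ¼)
k(-12)*(-2985) = (¼)*(-2985) = -2985/4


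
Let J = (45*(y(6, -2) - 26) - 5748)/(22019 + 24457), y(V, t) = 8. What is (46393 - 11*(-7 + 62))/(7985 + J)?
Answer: 354673848/61850717 ≈ 5.7344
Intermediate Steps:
J = -1093/7746 (J = (45*(8 - 26) - 5748)/(22019 + 24457) = (45*(-18) - 5748)/46476 = (-810 - 5748)*(1/46476) = -6558*1/46476 = -1093/7746 ≈ -0.14111)
(46393 - 11*(-7 + 62))/(7985 + J) = (46393 - 11*(-7 + 62))/(7985 - 1093/7746) = (46393 - 11*55)/(61850717/7746) = (46393 - 605)*(7746/61850717) = 45788*(7746/61850717) = 354673848/61850717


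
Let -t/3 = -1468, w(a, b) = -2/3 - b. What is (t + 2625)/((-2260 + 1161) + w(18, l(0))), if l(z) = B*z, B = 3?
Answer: -21087/3299 ≈ -6.3919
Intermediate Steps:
l(z) = 3*z
w(a, b) = -2/3 - b (w(a, b) = -2*1/3 - b = -2/3 - b)
t = 4404 (t = -3*(-1468) = 4404)
(t + 2625)/((-2260 + 1161) + w(18, l(0))) = (4404 + 2625)/((-2260 + 1161) + (-2/3 - 3*0)) = 7029/(-1099 + (-2/3 - 1*0)) = 7029/(-1099 + (-2/3 + 0)) = 7029/(-1099 - 2/3) = 7029/(-3299/3) = 7029*(-3/3299) = -21087/3299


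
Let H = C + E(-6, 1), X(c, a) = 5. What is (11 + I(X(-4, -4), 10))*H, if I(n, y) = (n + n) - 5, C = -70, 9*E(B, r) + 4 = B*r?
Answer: -10240/9 ≈ -1137.8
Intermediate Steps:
E(B, r) = -4/9 + B*r/9 (E(B, r) = -4/9 + (B*r)/9 = -4/9 + B*r/9)
H = -640/9 (H = -70 + (-4/9 + (1/9)*(-6)*1) = -70 + (-4/9 - 2/3) = -70 - 10/9 = -640/9 ≈ -71.111)
I(n, y) = -5 + 2*n (I(n, y) = 2*n - 5 = -5 + 2*n)
(11 + I(X(-4, -4), 10))*H = (11 + (-5 + 2*5))*(-640/9) = (11 + (-5 + 10))*(-640/9) = (11 + 5)*(-640/9) = 16*(-640/9) = -10240/9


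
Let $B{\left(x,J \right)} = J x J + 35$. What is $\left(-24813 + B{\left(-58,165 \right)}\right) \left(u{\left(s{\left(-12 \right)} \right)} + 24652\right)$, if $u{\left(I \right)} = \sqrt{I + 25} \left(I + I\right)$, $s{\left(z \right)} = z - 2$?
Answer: $-39537567856 + 44907184 \sqrt{11} \approx -3.9389 \cdot 10^{10}$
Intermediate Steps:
$B{\left(x,J \right)} = 35 + x J^{2}$ ($B{\left(x,J \right)} = x J^{2} + 35 = 35 + x J^{2}$)
$s{\left(z \right)} = -2 + z$
$u{\left(I \right)} = 2 I \sqrt{25 + I}$ ($u{\left(I \right)} = \sqrt{25 + I} 2 I = 2 I \sqrt{25 + I}$)
$\left(-24813 + B{\left(-58,165 \right)}\right) \left(u{\left(s{\left(-12 \right)} \right)} + 24652\right) = \left(-24813 + \left(35 - 58 \cdot 165^{2}\right)\right) \left(2 \left(-2 - 12\right) \sqrt{25 - 14} + 24652\right) = \left(-24813 + \left(35 - 1579050\right)\right) \left(2 \left(-14\right) \sqrt{25 - 14} + 24652\right) = \left(-24813 + \left(35 - 1579050\right)\right) \left(2 \left(-14\right) \sqrt{11} + 24652\right) = \left(-24813 - 1579015\right) \left(- 28 \sqrt{11} + 24652\right) = - 1603828 \left(24652 - 28 \sqrt{11}\right) = -39537567856 + 44907184 \sqrt{11}$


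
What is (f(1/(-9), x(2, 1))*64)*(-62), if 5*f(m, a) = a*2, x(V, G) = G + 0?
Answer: -7936/5 ≈ -1587.2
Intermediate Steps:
x(V, G) = G
f(m, a) = 2*a/5 (f(m, a) = (a*2)/5 = (2*a)/5 = 2*a/5)
(f(1/(-9), x(2, 1))*64)*(-62) = (((2/5)*1)*64)*(-62) = ((2/5)*64)*(-62) = (128/5)*(-62) = -7936/5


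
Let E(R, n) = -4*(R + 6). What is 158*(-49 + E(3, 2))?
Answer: -13430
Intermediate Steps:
E(R, n) = -24 - 4*R (E(R, n) = -4*(6 + R) = -24 - 4*R)
158*(-49 + E(3, 2)) = 158*(-49 + (-24 - 4*3)) = 158*(-49 + (-24 - 12)) = 158*(-49 - 36) = 158*(-85) = -13430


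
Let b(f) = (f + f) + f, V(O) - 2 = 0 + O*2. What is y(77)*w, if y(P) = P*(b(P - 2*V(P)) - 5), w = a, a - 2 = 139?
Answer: -7708470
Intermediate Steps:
a = 141 (a = 2 + 139 = 141)
w = 141
V(O) = 2 + 2*O (V(O) = 2 + (0 + O*2) = 2 + (0 + 2*O) = 2 + 2*O)
b(f) = 3*f (b(f) = 2*f + f = 3*f)
y(P) = P*(-17 - 9*P) (y(P) = P*(3*(P - 2*(2 + 2*P)) - 5) = P*(3*(P + (-4 - 4*P)) - 5) = P*(3*(-4 - 3*P) - 5) = P*((-12 - 9*P) - 5) = P*(-17 - 9*P))
y(77)*w = (77*(-17 - 9*77))*141 = (77*(-17 - 693))*141 = (77*(-710))*141 = -54670*141 = -7708470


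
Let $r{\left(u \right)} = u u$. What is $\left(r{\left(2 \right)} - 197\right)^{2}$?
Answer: $37249$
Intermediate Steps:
$r{\left(u \right)} = u^{2}$
$\left(r{\left(2 \right)} - 197\right)^{2} = \left(2^{2} - 197\right)^{2} = \left(4 - 197\right)^{2} = \left(-193\right)^{2} = 37249$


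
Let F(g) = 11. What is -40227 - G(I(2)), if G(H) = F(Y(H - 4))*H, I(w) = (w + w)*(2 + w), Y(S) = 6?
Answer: -40403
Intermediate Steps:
I(w) = 2*w*(2 + w) (I(w) = (2*w)*(2 + w) = 2*w*(2 + w))
G(H) = 11*H
-40227 - G(I(2)) = -40227 - 11*2*2*(2 + 2) = -40227 - 11*2*2*4 = -40227 - 11*16 = -40227 - 1*176 = -40227 - 176 = -40403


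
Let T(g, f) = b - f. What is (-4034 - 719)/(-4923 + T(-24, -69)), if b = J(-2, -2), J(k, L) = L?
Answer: 4753/4856 ≈ 0.97879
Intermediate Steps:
b = -2
T(g, f) = -2 - f
(-4034 - 719)/(-4923 + T(-24, -69)) = (-4034 - 719)/(-4923 + (-2 - 1*(-69))) = -4753/(-4923 + (-2 + 69)) = -4753/(-4923 + 67) = -4753/(-4856) = -4753*(-1/4856) = 4753/4856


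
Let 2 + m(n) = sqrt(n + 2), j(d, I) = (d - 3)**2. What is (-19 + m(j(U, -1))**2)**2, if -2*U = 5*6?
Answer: 101937 - 2488*sqrt(326) ≈ 57015.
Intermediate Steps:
U = -15 (U = -5*6/2 = -1/2*30 = -15)
j(d, I) = (-3 + d)**2
m(n) = -2 + sqrt(2 + n) (m(n) = -2 + sqrt(n + 2) = -2 + sqrt(2 + n))
(-19 + m(j(U, -1))**2)**2 = (-19 + (-2 + sqrt(2 + (-3 - 15)**2))**2)**2 = (-19 + (-2 + sqrt(2 + (-18)**2))**2)**2 = (-19 + (-2 + sqrt(2 + 324))**2)**2 = (-19 + (-2 + sqrt(326))**2)**2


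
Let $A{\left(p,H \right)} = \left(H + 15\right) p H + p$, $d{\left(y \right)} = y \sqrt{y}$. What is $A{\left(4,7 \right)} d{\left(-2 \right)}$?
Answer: $- 1240 i \sqrt{2} \approx - 1753.6 i$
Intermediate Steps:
$d{\left(y \right)} = y^{\frac{3}{2}}$
$A{\left(p,H \right)} = p + H p \left(15 + H\right)$ ($A{\left(p,H \right)} = \left(15 + H\right) p H + p = p \left(15 + H\right) H + p = H p \left(15 + H\right) + p = p + H p \left(15 + H\right)$)
$A{\left(4,7 \right)} d{\left(-2 \right)} = 4 \left(1 + 7^{2} + 15 \cdot 7\right) \left(-2\right)^{\frac{3}{2}} = 4 \left(1 + 49 + 105\right) \left(- 2 i \sqrt{2}\right) = 4 \cdot 155 \left(- 2 i \sqrt{2}\right) = 620 \left(- 2 i \sqrt{2}\right) = - 1240 i \sqrt{2}$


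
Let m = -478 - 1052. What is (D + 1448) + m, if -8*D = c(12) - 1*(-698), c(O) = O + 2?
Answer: -171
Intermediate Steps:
c(O) = 2 + O
D = -89 (D = -((2 + 12) - 1*(-698))/8 = -(14 + 698)/8 = -⅛*712 = -89)
m = -1530
(D + 1448) + m = (-89 + 1448) - 1530 = 1359 - 1530 = -171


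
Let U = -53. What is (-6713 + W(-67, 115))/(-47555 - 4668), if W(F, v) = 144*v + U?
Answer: -9794/52223 ≈ -0.18754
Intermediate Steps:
W(F, v) = -53 + 144*v (W(F, v) = 144*v - 53 = -53 + 144*v)
(-6713 + W(-67, 115))/(-47555 - 4668) = (-6713 + (-53 + 144*115))/(-47555 - 4668) = (-6713 + (-53 + 16560))/(-52223) = (-6713 + 16507)*(-1/52223) = 9794*(-1/52223) = -9794/52223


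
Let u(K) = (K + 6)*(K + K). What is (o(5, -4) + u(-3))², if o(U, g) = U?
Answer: 169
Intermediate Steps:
u(K) = 2*K*(6 + K) (u(K) = (6 + K)*(2*K) = 2*K*(6 + K))
(o(5, -4) + u(-3))² = (5 + 2*(-3)*(6 - 3))² = (5 + 2*(-3)*3)² = (5 - 18)² = (-13)² = 169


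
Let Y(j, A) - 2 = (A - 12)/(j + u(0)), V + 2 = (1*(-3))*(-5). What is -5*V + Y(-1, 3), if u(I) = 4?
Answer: -66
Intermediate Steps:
V = 13 (V = -2 + (1*(-3))*(-5) = -2 - 3*(-5) = -2 + 15 = 13)
Y(j, A) = 2 + (-12 + A)/(4 + j) (Y(j, A) = 2 + (A - 12)/(j + 4) = 2 + (-12 + A)/(4 + j))
-5*V + Y(-1, 3) = -5*13 + (-4 + 3 + 2*(-1))/(4 - 1) = -65 + (-4 + 3 - 2)/3 = -65 + (⅓)*(-3) = -65 - 1 = -66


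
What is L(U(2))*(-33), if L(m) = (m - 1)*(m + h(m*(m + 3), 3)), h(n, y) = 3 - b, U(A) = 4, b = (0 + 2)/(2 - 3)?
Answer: -891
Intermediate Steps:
b = -2 (b = 2/(-1) = 2*(-1) = -2)
h(n, y) = 5 (h(n, y) = 3 - 1*(-2) = 3 + 2 = 5)
L(m) = (-1 + m)*(5 + m) (L(m) = (m - 1)*(m + 5) = (-1 + m)*(5 + m))
L(U(2))*(-33) = (-5 + 4² + 4*4)*(-33) = (-5 + 16 + 16)*(-33) = 27*(-33) = -891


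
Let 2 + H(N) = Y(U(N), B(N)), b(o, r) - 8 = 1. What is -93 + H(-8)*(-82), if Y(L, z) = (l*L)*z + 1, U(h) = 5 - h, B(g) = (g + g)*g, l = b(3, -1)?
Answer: -1228043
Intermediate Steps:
b(o, r) = 9 (b(o, r) = 8 + 1 = 9)
l = 9
B(g) = 2*g**2 (B(g) = (2*g)*g = 2*g**2)
Y(L, z) = 1 + 9*L*z (Y(L, z) = (9*L)*z + 1 = 9*L*z + 1 = 1 + 9*L*z)
H(N) = -1 + 18*N**2*(5 - N) (H(N) = -2 + (1 + 9*(5 - N)*(2*N**2)) = -2 + (1 + 18*N**2*(5 - N)) = -1 + 18*N**2*(5 - N))
-93 + H(-8)*(-82) = -93 + (-1 + 18*(-8)**2*(5 - 1*(-8)))*(-82) = -93 + (-1 + 18*64*(5 + 8))*(-82) = -93 + (-1 + 18*64*13)*(-82) = -93 + (-1 + 14976)*(-82) = -93 + 14975*(-82) = -93 - 1227950 = -1228043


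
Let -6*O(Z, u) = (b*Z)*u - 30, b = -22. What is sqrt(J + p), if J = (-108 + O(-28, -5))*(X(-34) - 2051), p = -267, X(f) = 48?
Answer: I*sqrt(7399482)/3 ≈ 906.73*I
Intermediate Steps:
O(Z, u) = 5 + 11*Z*u/3 (O(Z, u) = -((-22*Z)*u - 30)/6 = -(-22*Z*u - 30)/6 = -(-30 - 22*Z*u)/6 = 5 + 11*Z*u/3)
J = -2465693/3 (J = (-108 + (5 + (11/3)*(-28)*(-5)))*(48 - 2051) = (-108 + (5 + 1540/3))*(-2003) = (-108 + 1555/3)*(-2003) = (1231/3)*(-2003) = -2465693/3 ≈ -8.2190e+5)
sqrt(J + p) = sqrt(-2465693/3 - 267) = sqrt(-2466494/3) = I*sqrt(7399482)/3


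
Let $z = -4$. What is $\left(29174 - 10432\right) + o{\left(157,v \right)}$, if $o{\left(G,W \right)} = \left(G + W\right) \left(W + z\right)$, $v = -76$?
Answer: $12262$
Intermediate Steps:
$o{\left(G,W \right)} = \left(-4 + W\right) \left(G + W\right)$ ($o{\left(G,W \right)} = \left(G + W\right) \left(W - 4\right) = \left(G + W\right) \left(-4 + W\right) = \left(-4 + W\right) \left(G + W\right)$)
$\left(29174 - 10432\right) + o{\left(157,v \right)} = \left(29174 - 10432\right) + \left(\left(-76\right)^{2} - 628 - -304 + 157 \left(-76\right)\right) = 18742 + \left(5776 - 628 + 304 - 11932\right) = 18742 - 6480 = 12262$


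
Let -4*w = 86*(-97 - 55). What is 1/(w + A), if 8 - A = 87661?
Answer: -1/84385 ≈ -1.1850e-5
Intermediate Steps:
A = -87653 (A = 8 - 1*87661 = 8 - 87661 = -87653)
w = 3268 (w = -43*(-97 - 55)/2 = -43*(-152)/2 = -¼*(-13072) = 3268)
1/(w + A) = 1/(3268 - 87653) = 1/(-84385) = -1/84385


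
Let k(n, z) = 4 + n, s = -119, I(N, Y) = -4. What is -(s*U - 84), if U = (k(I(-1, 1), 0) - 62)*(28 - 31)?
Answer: 22218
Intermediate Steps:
U = 186 (U = ((4 - 4) - 62)*(28 - 31) = (0 - 62)*(-3) = -62*(-3) = 186)
-(s*U - 84) = -(-119*186 - 84) = -(-22134 - 84) = -1*(-22218) = 22218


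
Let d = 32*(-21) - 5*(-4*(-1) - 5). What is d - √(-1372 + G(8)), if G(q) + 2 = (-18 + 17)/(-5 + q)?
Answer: -667 - I*√12369/3 ≈ -667.0 - 37.072*I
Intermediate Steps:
G(q) = -2 - 1/(-5 + q) (G(q) = -2 + (-18 + 17)/(-5 + q) = -2 - 1/(-5 + q))
d = -667 (d = -672 - 5*(4 - 5) = -672 - 5*(-1) = -672 + 5 = -667)
d - √(-1372 + G(8)) = -667 - √(-1372 + (9 - 2*8)/(-5 + 8)) = -667 - √(-1372 + (9 - 16)/3) = -667 - √(-1372 + (⅓)*(-7)) = -667 - √(-1372 - 7/3) = -667 - √(-4123/3) = -667 - I*√12369/3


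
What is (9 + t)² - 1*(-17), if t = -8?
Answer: 18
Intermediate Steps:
(9 + t)² - 1*(-17) = (9 - 8)² - 1*(-17) = 1² + 17 = 1 + 17 = 18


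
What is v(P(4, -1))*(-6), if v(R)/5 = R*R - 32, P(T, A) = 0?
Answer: 960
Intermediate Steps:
v(R) = -160 + 5*R**2 (v(R) = 5*(R*R - 32) = 5*(R**2 - 32) = 5*(-32 + R**2) = -160 + 5*R**2)
v(P(4, -1))*(-6) = (-160 + 5*0**2)*(-6) = (-160 + 5*0)*(-6) = (-160 + 0)*(-6) = -160*(-6) = 960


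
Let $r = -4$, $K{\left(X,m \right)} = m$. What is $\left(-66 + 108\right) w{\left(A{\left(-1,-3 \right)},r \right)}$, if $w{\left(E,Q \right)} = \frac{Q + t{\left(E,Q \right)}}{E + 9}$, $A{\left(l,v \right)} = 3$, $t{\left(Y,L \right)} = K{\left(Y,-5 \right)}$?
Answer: $- \frac{63}{2} \approx -31.5$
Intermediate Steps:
$t{\left(Y,L \right)} = -5$
$w{\left(E,Q \right)} = \frac{-5 + Q}{9 + E}$ ($w{\left(E,Q \right)} = \frac{Q - 5}{E + 9} = \frac{-5 + Q}{9 + E}$)
$\left(-66 + 108\right) w{\left(A{\left(-1,-3 \right)},r \right)} = \left(-66 + 108\right) \frac{-5 - 4}{9 + 3} = 42 \cdot \frac{1}{12} \left(-9\right) = 42 \left(- \frac{3}{4}\right) = - \frac{63}{2}$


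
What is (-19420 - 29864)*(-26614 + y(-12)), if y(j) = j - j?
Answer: 1311644376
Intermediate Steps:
y(j) = 0
(-19420 - 29864)*(-26614 + y(-12)) = (-19420 - 29864)*(-26614 + 0) = -49284*(-26614) = 1311644376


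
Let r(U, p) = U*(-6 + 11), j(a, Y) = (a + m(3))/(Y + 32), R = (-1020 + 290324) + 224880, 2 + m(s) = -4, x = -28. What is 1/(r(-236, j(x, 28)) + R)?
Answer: 1/513004 ≈ 1.9493e-6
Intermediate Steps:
m(s) = -6 (m(s) = -2 - 4 = -6)
R = 514184 (R = 289304 + 224880 = 514184)
j(a, Y) = (-6 + a)/(32 + Y) (j(a, Y) = (a - 6)/(Y + 32) = (-6 + a)/(32 + Y))
r(U, p) = 5*U (r(U, p) = U*5 = 5*U)
1/(r(-236, j(x, 28)) + R) = 1/(5*(-236) + 514184) = 1/(-1180 + 514184) = 1/513004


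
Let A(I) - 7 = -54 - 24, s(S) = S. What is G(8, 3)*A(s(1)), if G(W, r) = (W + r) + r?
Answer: -994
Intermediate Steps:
G(W, r) = W + 2*r
A(I) = -71 (A(I) = 7 + (-54 - 24) = 7 - 78 = -71)
G(8, 3)*A(s(1)) = (8 + 2*3)*(-71) = (8 + 6)*(-71) = 14*(-71) = -994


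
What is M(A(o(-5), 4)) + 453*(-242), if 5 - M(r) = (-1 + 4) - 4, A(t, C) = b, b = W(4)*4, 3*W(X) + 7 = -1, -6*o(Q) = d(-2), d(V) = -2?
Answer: -109620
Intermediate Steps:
o(Q) = ⅓ (o(Q) = -⅙*(-2) = ⅓)
W(X) = -8/3 (W(X) = -7/3 + (⅓)*(-1) = -7/3 - ⅓ = -8/3)
b = -32/3 (b = -8/3*4 = -32/3 ≈ -10.667)
A(t, C) = -32/3
M(r) = 6 (M(r) = 5 - ((-1 + 4) - 4) = 5 - (3 - 4) = 5 - 1*(-1) = 5 + 1 = 6)
M(A(o(-5), 4)) + 453*(-242) = 6 + 453*(-242) = 6 - 109626 = -109620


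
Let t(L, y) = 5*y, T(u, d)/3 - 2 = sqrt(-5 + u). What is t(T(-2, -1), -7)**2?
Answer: 1225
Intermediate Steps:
T(u, d) = 6 + 3*sqrt(-5 + u)
t(T(-2, -1), -7)**2 = (5*(-7))**2 = (-35)**2 = 1225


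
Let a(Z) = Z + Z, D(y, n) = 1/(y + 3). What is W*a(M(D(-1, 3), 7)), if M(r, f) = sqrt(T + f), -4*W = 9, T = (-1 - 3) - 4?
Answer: -9*I/2 ≈ -4.5*I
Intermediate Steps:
T = -8 (T = -4 - 4 = -8)
W = -9/4 (W = -1/4*9 = -9/4 ≈ -2.2500)
D(y, n) = 1/(3 + y)
M(r, f) = sqrt(-8 + f)
a(Z) = 2*Z
W*a(M(D(-1, 3), 7)) = -9*sqrt(-8 + 7)/2 = -9*sqrt(-1)/2 = -9*I/2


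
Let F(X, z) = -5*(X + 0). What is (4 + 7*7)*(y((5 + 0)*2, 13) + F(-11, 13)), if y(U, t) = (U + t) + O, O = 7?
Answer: 4505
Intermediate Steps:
F(X, z) = -5*X
y(U, t) = 7 + U + t (y(U, t) = (U + t) + 7 = 7 + U + t)
(4 + 7*7)*(y((5 + 0)*2, 13) + F(-11, 13)) = (4 + 7*7)*((7 + (5 + 0)*2 + 13) - 5*(-11)) = (4 + 49)*((7 + 5*2 + 13) + 55) = 53*((7 + 10 + 13) + 55) = 53*(30 + 55) = 53*85 = 4505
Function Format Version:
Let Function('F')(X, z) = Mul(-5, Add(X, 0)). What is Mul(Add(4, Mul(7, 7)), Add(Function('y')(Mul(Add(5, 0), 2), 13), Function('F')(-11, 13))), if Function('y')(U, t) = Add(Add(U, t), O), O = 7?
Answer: 4505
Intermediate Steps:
Function('F')(X, z) = Mul(-5, X)
Function('y')(U, t) = Add(7, U, t) (Function('y')(U, t) = Add(Add(U, t), 7) = Add(7, U, t))
Mul(Add(4, Mul(7, 7)), Add(Function('y')(Mul(Add(5, 0), 2), 13), Function('F')(-11, 13))) = Mul(Add(4, Mul(7, 7)), Add(Add(7, Mul(Add(5, 0), 2), 13), Mul(-5, -11))) = Mul(Add(4, 49), Add(Add(7, Mul(5, 2), 13), 55)) = Mul(53, Add(Add(7, 10, 13), 55)) = Mul(53, Add(30, 55)) = Mul(53, 85) = 4505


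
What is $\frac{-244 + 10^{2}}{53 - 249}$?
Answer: $\frac{36}{49} \approx 0.73469$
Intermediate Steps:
$\frac{-244 + 10^{2}}{53 - 249} = \frac{-244 + 100}{-196} = \left(-144\right) \left(- \frac{1}{196}\right) = \frac{36}{49}$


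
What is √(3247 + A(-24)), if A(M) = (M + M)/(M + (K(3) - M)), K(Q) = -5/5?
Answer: √3295 ≈ 57.402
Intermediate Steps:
K(Q) = -1 (K(Q) = -5*⅕ = -1)
A(M) = -2*M (A(M) = (M + M)/(M + (-1 - M)) = (2*M)/(-1) = (2*M)*(-1) = -2*M)
√(3247 + A(-24)) = √(3247 - 2*(-24)) = √(3247 + 48) = √3295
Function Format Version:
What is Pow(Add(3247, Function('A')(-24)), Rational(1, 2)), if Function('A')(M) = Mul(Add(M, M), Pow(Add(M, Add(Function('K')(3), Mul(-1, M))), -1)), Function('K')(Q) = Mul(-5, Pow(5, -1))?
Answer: Pow(3295, Rational(1, 2)) ≈ 57.402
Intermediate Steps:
Function('K')(Q) = -1 (Function('K')(Q) = Mul(-5, Rational(1, 5)) = -1)
Function('A')(M) = Mul(-2, M) (Function('A')(M) = Mul(Add(M, M), Pow(Add(M, Add(-1, Mul(-1, M))), -1)) = Mul(Mul(2, M), Pow(-1, -1)) = Mul(Mul(2, M), -1) = Mul(-2, M))
Pow(Add(3247, Function('A')(-24)), Rational(1, 2)) = Pow(Add(3247, Mul(-2, -24)), Rational(1, 2)) = Pow(Add(3247, 48), Rational(1, 2)) = Pow(3295, Rational(1, 2))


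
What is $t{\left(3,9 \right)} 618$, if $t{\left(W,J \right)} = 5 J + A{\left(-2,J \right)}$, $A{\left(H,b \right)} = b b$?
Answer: $77868$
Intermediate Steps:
$A{\left(H,b \right)} = b^{2}$
$t{\left(W,J \right)} = J^{2} + 5 J$ ($t{\left(W,J \right)} = 5 J + J^{2} = J^{2} + 5 J$)
$t{\left(3,9 \right)} 618 = 9 \left(5 + 9\right) 618 = 9 \cdot 14 \cdot 618 = 126 \cdot 618 = 77868$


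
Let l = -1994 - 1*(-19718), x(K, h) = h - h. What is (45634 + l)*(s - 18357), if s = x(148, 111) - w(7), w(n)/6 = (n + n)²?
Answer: -1237571814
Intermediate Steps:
x(K, h) = 0
w(n) = 24*n² (w(n) = 6*(n + n)² = 6*(2*n)² = 6*(4*n²) = 24*n²)
l = 17724 (l = -1994 + 19718 = 17724)
s = -1176 (s = 0 - 24*7² = 0 - 24*49 = 0 - 1*1176 = 0 - 1176 = -1176)
(45634 + l)*(s - 18357) = (45634 + 17724)*(-1176 - 18357) = 63358*(-19533) = -1237571814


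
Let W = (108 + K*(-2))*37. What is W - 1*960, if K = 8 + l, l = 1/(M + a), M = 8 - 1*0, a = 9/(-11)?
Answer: 192262/79 ≈ 2433.7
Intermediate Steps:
a = -9/11 (a = 9*(-1/11) = -9/11 ≈ -0.81818)
M = 8 (M = 8 + 0 = 8)
l = 11/79 (l = 1/(8 - 9/11) = 1/(79/11) = 11/79 ≈ 0.13924)
K = 643/79 (K = 8 + 11/79 = 643/79 ≈ 8.1392)
W = 268102/79 (W = (108 + (643/79)*(-2))*37 = (108 - 1286/79)*37 = (7246/79)*37 = 268102/79 ≈ 3393.7)
W - 1*960 = 268102/79 - 1*960 = 268102/79 - 960 = 192262/79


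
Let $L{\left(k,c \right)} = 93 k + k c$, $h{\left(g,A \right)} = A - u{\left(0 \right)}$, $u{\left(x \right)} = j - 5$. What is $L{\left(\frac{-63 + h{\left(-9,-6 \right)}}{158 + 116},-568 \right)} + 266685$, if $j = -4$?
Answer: $\frac{36550095}{137} \approx 2.6679 \cdot 10^{5}$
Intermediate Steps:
$u{\left(x \right)} = -9$ ($u{\left(x \right)} = -4 - 5 = -9$)
$h{\left(g,A \right)} = 9 + A$ ($h{\left(g,A \right)} = A - -9 = A + 9 = 9 + A$)
$L{\left(k,c \right)} = 93 k + c k$
$L{\left(\frac{-63 + h{\left(-9,-6 \right)}}{158 + 116},-568 \right)} + 266685 = \frac{-63 + \left(9 - 6\right)}{158 + 116} \left(93 - 568\right) + 266685 = \frac{-63 + 3}{274} \left(-475\right) + 266685 = \left(-60\right) \frac{1}{274} \left(-475\right) + 266685 = \left(- \frac{30}{137}\right) \left(-475\right) + 266685 = \frac{14250}{137} + 266685 = \frac{36550095}{137}$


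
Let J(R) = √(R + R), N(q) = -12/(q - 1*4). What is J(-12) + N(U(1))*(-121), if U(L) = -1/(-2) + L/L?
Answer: -2904/5 + 2*I*√6 ≈ -580.8 + 4.899*I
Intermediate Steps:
U(L) = 3/2 (U(L) = -1*(-½) + 1 = ½ + 1 = 3/2)
N(q) = -12/(-4 + q) (N(q) = -12/(q - 4) = -12/(-4 + q))
J(R) = √2*√R (J(R) = √(2*R) = √2*√R)
J(-12) + N(U(1))*(-121) = √2*√(-12) - 12/(-4 + 3/2)*(-121) = √2*(2*I*√3) - 12/(-5/2)*(-121) = 2*I*√6 - 12*(-⅖)*(-121) = 2*I*√6 + (24/5)*(-121) = 2*I*√6 - 2904/5 = -2904/5 + 2*I*√6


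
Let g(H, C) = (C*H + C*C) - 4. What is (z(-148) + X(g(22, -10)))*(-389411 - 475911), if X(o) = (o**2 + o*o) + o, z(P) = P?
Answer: -26375014560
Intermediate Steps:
g(H, C) = -4 + C**2 + C*H (g(H, C) = (C*H + C**2) - 4 = (C**2 + C*H) - 4 = -4 + C**2 + C*H)
X(o) = o + 2*o**2 (X(o) = (o**2 + o**2) + o = 2*o**2 + o = o + 2*o**2)
(z(-148) + X(g(22, -10)))*(-389411 - 475911) = (-148 + (-4 + (-10)**2 - 10*22)*(1 + 2*(-4 + (-10)**2 - 10*22)))*(-389411 - 475911) = (-148 + (-4 + 100 - 220)*(1 + 2*(-4 + 100 - 220)))*(-865322) = (-148 - 124*(1 + 2*(-124)))*(-865322) = (-148 - 124*(1 - 248))*(-865322) = (-148 - 124*(-247))*(-865322) = (-148 + 30628)*(-865322) = 30480*(-865322) = -26375014560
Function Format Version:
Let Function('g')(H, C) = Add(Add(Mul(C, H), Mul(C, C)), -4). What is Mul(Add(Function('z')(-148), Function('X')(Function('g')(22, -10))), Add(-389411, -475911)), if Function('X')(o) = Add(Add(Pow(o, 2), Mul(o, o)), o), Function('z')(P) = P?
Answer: -26375014560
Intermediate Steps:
Function('g')(H, C) = Add(-4, Pow(C, 2), Mul(C, H)) (Function('g')(H, C) = Add(Add(Mul(C, H), Pow(C, 2)), -4) = Add(Add(Pow(C, 2), Mul(C, H)), -4) = Add(-4, Pow(C, 2), Mul(C, H)))
Function('X')(o) = Add(o, Mul(2, Pow(o, 2))) (Function('X')(o) = Add(Add(Pow(o, 2), Pow(o, 2)), o) = Add(Mul(2, Pow(o, 2)), o) = Add(o, Mul(2, Pow(o, 2))))
Mul(Add(Function('z')(-148), Function('X')(Function('g')(22, -10))), Add(-389411, -475911)) = Mul(Add(-148, Mul(Add(-4, Pow(-10, 2), Mul(-10, 22)), Add(1, Mul(2, Add(-4, Pow(-10, 2), Mul(-10, 22)))))), Add(-389411, -475911)) = Mul(Add(-148, Mul(Add(-4, 100, -220), Add(1, Mul(2, Add(-4, 100, -220))))), -865322) = Mul(Add(-148, Mul(-124, Add(1, Mul(2, -124)))), -865322) = Mul(Add(-148, Mul(-124, Add(1, -248))), -865322) = Mul(Add(-148, Mul(-124, -247)), -865322) = Mul(Add(-148, 30628), -865322) = Mul(30480, -865322) = -26375014560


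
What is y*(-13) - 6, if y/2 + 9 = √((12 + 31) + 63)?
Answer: 228 - 26*√106 ≈ -39.686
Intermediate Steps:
y = -18 + 2*√106 (y = -18 + 2*√((12 + 31) + 63) = -18 + 2*√(43 + 63) = -18 + 2*√106 ≈ 2.5913)
y*(-13) - 6 = (-18 + 2*√106)*(-13) - 6 = (234 - 26*√106) - 6 = 228 - 26*√106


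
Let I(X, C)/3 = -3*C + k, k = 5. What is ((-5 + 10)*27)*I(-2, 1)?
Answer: 810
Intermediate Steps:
I(X, C) = 15 - 9*C (I(X, C) = 3*(-3*C + 5) = 3*(5 - 3*C) = 15 - 9*C)
((-5 + 10)*27)*I(-2, 1) = ((-5 + 10)*27)*(15 - 9*1) = (5*27)*(15 - 9) = 135*6 = 810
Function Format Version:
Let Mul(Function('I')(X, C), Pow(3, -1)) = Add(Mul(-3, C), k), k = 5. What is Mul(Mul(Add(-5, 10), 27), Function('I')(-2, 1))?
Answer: 810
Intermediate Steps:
Function('I')(X, C) = Add(15, Mul(-9, C)) (Function('I')(X, C) = Mul(3, Add(Mul(-3, C), 5)) = Mul(3, Add(5, Mul(-3, C))) = Add(15, Mul(-9, C)))
Mul(Mul(Add(-5, 10), 27), Function('I')(-2, 1)) = Mul(Mul(Add(-5, 10), 27), Add(15, Mul(-9, 1))) = Mul(Mul(5, 27), Add(15, -9)) = Mul(135, 6) = 810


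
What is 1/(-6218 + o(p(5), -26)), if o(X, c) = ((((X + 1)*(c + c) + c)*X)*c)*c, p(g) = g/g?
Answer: -1/94098 ≈ -1.0627e-5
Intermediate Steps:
p(g) = 1
o(X, c) = X*c²*(c + 2*c*(1 + X)) (o(X, c) = ((((1 + X)*(2*c) + c)*X)*c)*c = (((2*c*(1 + X) + c)*X)*c)*c = (((c + 2*c*(1 + X))*X)*c)*c = ((X*(c + 2*c*(1 + X)))*c)*c = (X*c*(c + 2*c*(1 + X)))*c = X*c²*(c + 2*c*(1 + X)))
1/(-6218 + o(p(5), -26)) = 1/(-6218 + 1*(-26)³*(3 + 2*1)) = 1/(-6218 + 1*(-17576)*(3 + 2)) = 1/(-6218 + 1*(-17576)*5) = 1/(-6218 - 87880) = 1/(-94098) = -1/94098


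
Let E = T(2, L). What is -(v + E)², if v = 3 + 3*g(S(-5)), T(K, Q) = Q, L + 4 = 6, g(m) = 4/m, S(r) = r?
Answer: -169/25 ≈ -6.7600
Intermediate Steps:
L = 2 (L = -4 + 6 = 2)
v = ⅗ (v = 3 + 3*(4/(-5)) = 3 + 3*(4*(-⅕)) = 3 + 3*(-⅘) = 3 - 12/5 = ⅗ ≈ 0.60000)
E = 2
-(v + E)² = -(⅗ + 2)² = -(13/5)² = -1*169/25 = -169/25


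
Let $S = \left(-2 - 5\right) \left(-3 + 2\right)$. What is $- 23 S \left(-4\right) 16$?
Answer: $10304$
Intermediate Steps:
$S = 7$ ($S = \left(-7\right) \left(-1\right) = 7$)
$- 23 S \left(-4\right) 16 = - 23 \cdot 7 \left(-4\right) 16 = \left(-23\right) \left(-28\right) 16 = 644 \cdot 16 = 10304$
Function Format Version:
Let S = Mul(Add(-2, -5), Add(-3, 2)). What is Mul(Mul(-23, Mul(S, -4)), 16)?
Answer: 10304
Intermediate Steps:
S = 7 (S = Mul(-7, -1) = 7)
Mul(Mul(-23, Mul(S, -4)), 16) = Mul(Mul(-23, Mul(7, -4)), 16) = Mul(Mul(-23, -28), 16) = Mul(644, 16) = 10304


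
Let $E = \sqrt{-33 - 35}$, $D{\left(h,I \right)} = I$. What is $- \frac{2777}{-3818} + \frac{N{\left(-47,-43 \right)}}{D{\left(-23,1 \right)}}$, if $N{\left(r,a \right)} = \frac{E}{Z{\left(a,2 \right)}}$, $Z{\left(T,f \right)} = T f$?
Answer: $\frac{2777}{3818} - \frac{i \sqrt{17}}{43} \approx 0.72734 - 0.095886 i$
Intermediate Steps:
$E = 2 i \sqrt{17}$ ($E = \sqrt{-68} = 2 i \sqrt{17} \approx 8.2462 i$)
$N{\left(r,a \right)} = \frac{i \sqrt{17}}{a}$ ($N{\left(r,a \right)} = \frac{2 i \sqrt{17}}{a 2} = \frac{2 i \sqrt{17}}{2 a} = 2 i \sqrt{17} \frac{1}{2 a} = \frac{i \sqrt{17}}{a}$)
$- \frac{2777}{-3818} + \frac{N{\left(-47,-43 \right)}}{D{\left(-23,1 \right)}} = - \frac{2777}{-3818} + \frac{i \sqrt{17} \frac{1}{-43}}{1} = \left(-2777\right) \left(- \frac{1}{3818}\right) + i \sqrt{17} \left(- \frac{1}{43}\right) 1 = \frac{2777}{3818} + - \frac{i \sqrt{17}}{43} \cdot 1 = \frac{2777}{3818} - \frac{i \sqrt{17}}{43}$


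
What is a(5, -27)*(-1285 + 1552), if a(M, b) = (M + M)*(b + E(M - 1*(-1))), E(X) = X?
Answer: -56070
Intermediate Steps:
a(M, b) = 2*M*(1 + M + b) (a(M, b) = (M + M)*(b + (M - 1*(-1))) = (2*M)*(b + (M + 1)) = (2*M)*(b + (1 + M)) = (2*M)*(1 + M + b) = 2*M*(1 + M + b))
a(5, -27)*(-1285 + 1552) = (2*5*(1 + 5 - 27))*(-1285 + 1552) = (2*5*(-21))*267 = -210*267 = -56070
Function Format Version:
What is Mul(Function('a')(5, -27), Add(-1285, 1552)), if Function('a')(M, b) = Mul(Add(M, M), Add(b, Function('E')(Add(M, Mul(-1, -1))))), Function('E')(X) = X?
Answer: -56070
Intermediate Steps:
Function('a')(M, b) = Mul(2, M, Add(1, M, b)) (Function('a')(M, b) = Mul(Add(M, M), Add(b, Add(M, Mul(-1, -1)))) = Mul(Mul(2, M), Add(b, Add(M, 1))) = Mul(Mul(2, M), Add(b, Add(1, M))) = Mul(Mul(2, M), Add(1, M, b)) = Mul(2, M, Add(1, M, b)))
Mul(Function('a')(5, -27), Add(-1285, 1552)) = Mul(Mul(2, 5, Add(1, 5, -27)), Add(-1285, 1552)) = Mul(Mul(2, 5, -21), 267) = Mul(-210, 267) = -56070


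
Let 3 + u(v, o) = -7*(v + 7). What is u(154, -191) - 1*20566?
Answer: -21696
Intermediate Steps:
u(v, o) = -52 - 7*v (u(v, o) = -3 - 7*(v + 7) = -3 - 7*(7 + v) = -3 + (-49 - 7*v) = -52 - 7*v)
u(154, -191) - 1*20566 = (-52 - 7*154) - 1*20566 = (-52 - 1078) - 20566 = -1130 - 20566 = -21696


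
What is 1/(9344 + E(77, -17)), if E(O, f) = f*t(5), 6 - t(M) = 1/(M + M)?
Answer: 10/92437 ≈ 0.00010818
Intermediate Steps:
t(M) = 6 - 1/(2*M) (t(M) = 6 - 1/(M + M) = 6 - 1/(2*M))
E(O, f) = 59*f/10 (E(O, f) = f*(6 - 1/2/5) = f*(6 - 1/2*1/5) = f*(6 - 1/10) = f*(59/10) = 59*f/10)
1/(9344 + E(77, -17)) = 1/(9344 + (59/10)*(-17)) = 1/(9344 - 1003/10) = 1/(92437/10) = 10/92437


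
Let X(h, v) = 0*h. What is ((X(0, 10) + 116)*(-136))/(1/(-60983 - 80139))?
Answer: 2226340672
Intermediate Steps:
X(h, v) = 0
((X(0, 10) + 116)*(-136))/(1/(-60983 - 80139)) = ((0 + 116)*(-136))/(1/(-60983 - 80139)) = (116*(-136))/(1/(-141122)) = -15776/(-1/141122) = -15776*(-141122) = 2226340672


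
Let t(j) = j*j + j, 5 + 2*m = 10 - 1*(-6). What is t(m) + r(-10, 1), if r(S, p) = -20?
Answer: 63/4 ≈ 15.750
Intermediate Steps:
m = 11/2 (m = -5/2 + (10 - 1*(-6))/2 = -5/2 + (10 + 6)/2 = -5/2 + (½)*16 = -5/2 + 8 = 11/2 ≈ 5.5000)
t(j) = j + j² (t(j) = j² + j = j + j²)
t(m) + r(-10, 1) = 11*(1 + 11/2)/2 - 20 = (11/2)*(13/2) - 20 = 143/4 - 20 = 63/4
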